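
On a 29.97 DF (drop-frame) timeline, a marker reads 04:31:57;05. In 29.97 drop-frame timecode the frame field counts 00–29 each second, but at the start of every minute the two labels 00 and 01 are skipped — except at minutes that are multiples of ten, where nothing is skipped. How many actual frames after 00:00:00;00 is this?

Complete 10-minute blocks: 27, each 17982 frames → 485514.
Remaining 1 whole minute in the current block: 1800 + 0 × 1798 = 1800 frames.
Within the current minute: 57 × 30 + 5 − 2 = 1713 (labels ;00/;01 skipped at this minute). Total = 485514 + 1800 + 1713 = 489027.

489027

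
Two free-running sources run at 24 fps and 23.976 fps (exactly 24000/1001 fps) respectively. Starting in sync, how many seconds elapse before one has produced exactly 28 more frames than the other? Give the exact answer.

7007/6 seconds

The gap grows by |24000/1001 − 24| = 24/1001 frames per second.
Time for a 28-frame gap: 28 ÷ (24/1001) = 7007/6 s.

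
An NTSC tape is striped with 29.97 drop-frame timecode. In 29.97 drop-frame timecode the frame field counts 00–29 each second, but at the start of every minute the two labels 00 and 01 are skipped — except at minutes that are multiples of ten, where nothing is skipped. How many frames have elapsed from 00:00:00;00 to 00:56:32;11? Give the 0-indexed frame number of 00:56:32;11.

101669

As if non-drop at 30 labels/s: (0 × 3600 + 56 × 60 + 32) × 30 + 11 = 101771.
Minute boundaries passed: 56; those not divisible by 10: 56 − 5 = 51; dropped labels = 2 × 51 = 102.
Actual frame index = 101771 − 102 = 101669.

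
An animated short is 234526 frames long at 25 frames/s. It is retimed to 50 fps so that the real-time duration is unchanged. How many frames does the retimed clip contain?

Frames at target rate = 234526 × (50) / (25) = 469052.

469052 frames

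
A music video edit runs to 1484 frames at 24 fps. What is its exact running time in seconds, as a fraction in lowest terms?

371/6 seconds

Running time = 1484 ÷ (24) = 1484 × 1/24 = 371/6 s.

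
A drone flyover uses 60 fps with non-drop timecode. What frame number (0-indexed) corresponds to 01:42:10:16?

Total seconds to the label: (1 × 3600 + 42 × 60 + 10) = 6130.
Frame index = 6130 × 60 + 16 = 367816.

367816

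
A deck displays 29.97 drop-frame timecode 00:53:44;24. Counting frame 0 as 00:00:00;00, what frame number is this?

As if non-drop at 30 labels/s: (0 × 3600 + 53 × 60 + 44) × 30 + 24 = 96744.
Minute boundaries passed: 53; those not divisible by 10: 53 − 5 = 48; dropped labels = 2 × 48 = 96.
Actual frame index = 96744 − 96 = 96648.

96648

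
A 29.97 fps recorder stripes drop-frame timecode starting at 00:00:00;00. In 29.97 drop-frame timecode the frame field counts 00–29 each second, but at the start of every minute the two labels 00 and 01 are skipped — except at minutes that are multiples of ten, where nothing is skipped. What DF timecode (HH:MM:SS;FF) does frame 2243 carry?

Each 10-minute DF block holds 10 × 60 × 30 − 9 × 2 = 17982 frames. 2243 ÷ 17982 → 0 full blocks, remainder 2243.
Within the partial block the first minute is 1800 frames and each further minute 1798, so 1 further minute boundary passed. Total skipped labels = 18 × 0 + 2 × 1 = 2.
Non-drop label index = 2243 + 2 = 2245; at 30 labels/s that is 00:01:14:25, i.e. DF 00:01:14;25.

00:01:14;25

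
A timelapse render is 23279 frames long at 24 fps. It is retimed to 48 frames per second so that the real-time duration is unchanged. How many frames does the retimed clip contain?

46558 frames

Target frames = source frames × (target rate / source rate) = 23279 × (48)/(24) = 23279 × 2 = 46558.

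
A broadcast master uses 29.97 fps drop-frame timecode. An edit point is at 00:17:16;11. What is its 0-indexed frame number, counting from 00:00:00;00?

31059

As if non-drop at 30 labels/s: (0 × 3600 + 17 × 60 + 16) × 30 + 11 = 31091.
Minute boundaries passed: 17; those not divisible by 10: 17 − 1 = 16; dropped labels = 2 × 16 = 32.
Actual frame index = 31091 − 32 = 31059.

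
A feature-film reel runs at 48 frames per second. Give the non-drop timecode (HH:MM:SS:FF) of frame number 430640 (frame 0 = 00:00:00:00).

02:29:31:32

430640 ÷ 48 = 8971 full seconds, remainder 32 frames.
8971 s = 2 h 29 min 31 s.
Timecode: 02:29:31:32.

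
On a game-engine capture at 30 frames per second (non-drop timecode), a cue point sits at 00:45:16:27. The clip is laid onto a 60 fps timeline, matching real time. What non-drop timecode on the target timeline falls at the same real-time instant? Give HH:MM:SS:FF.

Source frame index: (0×3600 + 45×60 + 16) × 30 + 27 = 81507.
Real time: 81507 / (30) = 27169/10 s.
Target frame: (27169/10) × (60) = 163014.
At 60 labels/s: frame 163014 → 00:45:16:54.

00:45:16:54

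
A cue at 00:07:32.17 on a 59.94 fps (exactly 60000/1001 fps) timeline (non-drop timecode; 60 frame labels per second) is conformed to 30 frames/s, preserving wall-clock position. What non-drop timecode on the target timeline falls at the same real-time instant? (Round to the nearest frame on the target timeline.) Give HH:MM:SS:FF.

00:07:32:22

Source frame index: (0×3600 + 7×60 + 32) × 60 + 17 = 27137.
Real time: 27137 / (60000/1001) = 27164137/60000 s.
Target frame: (27164137/60000) × (30) = 27164137/2000 ≈ 13582.068 → 13582.
At 30 labels/s: frame 13582 → 00:07:32:22.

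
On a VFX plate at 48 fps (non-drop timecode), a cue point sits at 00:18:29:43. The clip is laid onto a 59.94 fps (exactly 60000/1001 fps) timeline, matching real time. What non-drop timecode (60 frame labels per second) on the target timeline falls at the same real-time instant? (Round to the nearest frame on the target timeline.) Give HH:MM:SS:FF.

Source frame index: (0×3600 + 18×60 + 29) × 48 + 43 = 53275.
Real time: 53275 / (48) = 53275/48 s.
Target frame: (53275/48) × (60000/1001) = 66593750/1001 ≈ 66527.223 → 66527.
At 60 labels/s: frame 66527 → 00:18:28:47.

00:18:28:47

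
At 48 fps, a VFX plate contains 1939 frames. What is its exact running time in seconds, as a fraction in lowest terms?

Running time = 1939 ÷ (48) = 1939 × 1/48 = 1939/48 s.

1939/48 seconds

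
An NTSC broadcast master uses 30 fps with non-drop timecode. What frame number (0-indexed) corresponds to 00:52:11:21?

Total seconds to the label: (0 × 3600 + 52 × 60 + 11) = 3131.
Frame index = 3131 × 30 + 21 = 93951.

frame 93951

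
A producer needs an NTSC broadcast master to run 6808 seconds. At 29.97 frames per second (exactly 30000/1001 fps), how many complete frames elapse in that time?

Frames = 6808 × 30000/1001 = 204240000/1001 ≈ 204035.9640.
Complete frames: 204035.

204035 frames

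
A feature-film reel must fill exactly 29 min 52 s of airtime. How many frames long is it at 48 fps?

86016 frames

29 min 52 s = 1792 s.
Frames = 1792 × 48 = 86016.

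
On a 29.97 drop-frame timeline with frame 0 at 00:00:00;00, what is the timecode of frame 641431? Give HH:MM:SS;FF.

05:56:42;13

Each 10-minute DF block holds 10 × 60 × 30 − 9 × 2 = 17982 frames. 641431 ÷ 17982 → 35 full blocks, remainder 12061.
Within the partial block the first minute is 1800 frames and each further minute 1798, so 6 further minute boundaries passed. Total skipped labels = 18 × 35 + 2 × 6 = 642.
Non-drop label index = 641431 + 642 = 642073; at 30 labels/s that is 05:56:42:13, i.e. DF 05:56:42;13.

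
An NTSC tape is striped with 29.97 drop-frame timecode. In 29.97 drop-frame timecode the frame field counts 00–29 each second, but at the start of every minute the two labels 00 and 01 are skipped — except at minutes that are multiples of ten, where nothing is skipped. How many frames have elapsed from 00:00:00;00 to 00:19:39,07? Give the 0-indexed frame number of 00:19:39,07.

Complete 10-minute blocks: 1, each 17982 frames → 17982.
Remaining 9 whole minutes in the current block: 1800 + 8 × 1798 = 16184 frames.
Within the current minute: 39 × 30 + 7 − 2 = 1175 (labels ;00/;01 skipped at this minute). Total = 17982 + 16184 + 1175 = 35341.

35341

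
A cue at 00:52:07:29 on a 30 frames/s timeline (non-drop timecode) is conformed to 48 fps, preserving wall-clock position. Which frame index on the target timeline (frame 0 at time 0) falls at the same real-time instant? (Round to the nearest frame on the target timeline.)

frame 150142

Source frame index: (0×3600 + 52×60 + 7) × 30 + 29 = 93839.
Real time: 93839 / (30) = 93839/30 s.
Target frame: (93839/30) × (48) = 750712/5 ≈ 150142.400 → 150142.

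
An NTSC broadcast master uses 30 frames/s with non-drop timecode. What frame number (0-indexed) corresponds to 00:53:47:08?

Total seconds to the label: (0 × 3600 + 53 × 60 + 47) = 3227.
Frame index = 3227 × 30 + 8 = 96818.

96818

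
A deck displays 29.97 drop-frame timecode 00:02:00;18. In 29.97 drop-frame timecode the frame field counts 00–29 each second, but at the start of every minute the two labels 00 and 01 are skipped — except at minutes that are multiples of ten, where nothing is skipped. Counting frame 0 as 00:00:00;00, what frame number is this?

As if non-drop at 30 labels/s: (0 × 3600 + 2 × 60 + 0) × 30 + 18 = 3618.
Minute boundaries passed: 2; those not divisible by 10: 2 − 0 = 2; dropped labels = 2 × 2 = 4.
Actual frame index = 3618 − 4 = 3614.

3614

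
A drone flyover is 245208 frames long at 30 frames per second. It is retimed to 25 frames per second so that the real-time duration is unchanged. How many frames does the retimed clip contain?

Target frames = source frames × (target rate / source rate) = 245208 × (25)/(30) = 245208 × 5/6 = 204340.

204340 frames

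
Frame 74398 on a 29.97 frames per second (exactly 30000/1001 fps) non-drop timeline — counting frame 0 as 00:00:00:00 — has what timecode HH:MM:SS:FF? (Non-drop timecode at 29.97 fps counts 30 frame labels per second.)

74398 ÷ 30 = 2479 full seconds, remainder 28 frames.
2479 s = 0 h 41 min 19 s.
Timecode: 00:41:19:28.

00:41:19:28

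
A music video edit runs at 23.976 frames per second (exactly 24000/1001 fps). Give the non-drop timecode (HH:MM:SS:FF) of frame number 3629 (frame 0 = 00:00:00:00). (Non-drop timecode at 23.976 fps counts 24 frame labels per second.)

00:02:31:05

3629 ÷ 24 = 151 full seconds, remainder 5 frames.
151 s = 0 h 2 min 31 s.
Timecode: 00:02:31:05.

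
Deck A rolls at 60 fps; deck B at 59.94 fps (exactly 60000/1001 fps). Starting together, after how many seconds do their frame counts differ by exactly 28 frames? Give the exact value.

The gap grows by |60000/1001 − 60| = 60/1001 frames per second.
Time for a 28-frame gap: 28 ÷ (60/1001) = 7007/15 s.

7007/15 seconds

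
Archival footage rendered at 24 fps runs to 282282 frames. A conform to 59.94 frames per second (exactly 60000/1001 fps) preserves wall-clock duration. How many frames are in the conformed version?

705000 frames

Target frames = source frames × (target rate / source rate) = 282282 × (60000/1001)/(24) = 282282 × 2500/1001 = 705000.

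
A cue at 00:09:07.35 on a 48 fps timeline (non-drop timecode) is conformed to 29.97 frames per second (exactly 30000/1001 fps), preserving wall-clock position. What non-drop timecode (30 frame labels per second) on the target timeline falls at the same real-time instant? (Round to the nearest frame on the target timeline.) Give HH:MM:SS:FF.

00:09:07:05

Source frame index: (0×3600 + 9×60 + 7) × 48 + 35 = 26291.
Real time: 26291 / (48) = 26291/48 s.
Target frame: (26291/48) × (30000/1001) = 16431875/1001 ≈ 16415.460 → 16415.
At 30 labels/s: frame 16415 → 00:09:07:05.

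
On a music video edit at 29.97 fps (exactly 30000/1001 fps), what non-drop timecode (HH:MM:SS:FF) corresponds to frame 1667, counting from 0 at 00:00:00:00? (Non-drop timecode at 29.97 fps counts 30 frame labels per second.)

1667 ÷ 30 = 55 full seconds, remainder 17 frames.
55 s = 0 h 0 min 55 s.
Timecode: 00:00:55:17.

00:00:55:17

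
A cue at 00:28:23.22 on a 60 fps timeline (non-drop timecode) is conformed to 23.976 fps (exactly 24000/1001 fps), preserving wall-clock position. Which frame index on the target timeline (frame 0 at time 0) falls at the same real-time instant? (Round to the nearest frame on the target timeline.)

frame 40840

Source frame index: (0×3600 + 28×60 + 23) × 60 + 22 = 102202.
Real time: 102202 / (60) = 51101/30 s.
Target frame: (51101/30) × (24000/1001) = 40880800/1001 ≈ 40839.960 → 40840.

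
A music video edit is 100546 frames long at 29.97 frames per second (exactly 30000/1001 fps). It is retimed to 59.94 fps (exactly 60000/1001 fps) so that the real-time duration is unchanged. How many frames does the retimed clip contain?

201092 frames

Frames at target rate = 100546 × (60000/1001) / (30000/1001) = 201092.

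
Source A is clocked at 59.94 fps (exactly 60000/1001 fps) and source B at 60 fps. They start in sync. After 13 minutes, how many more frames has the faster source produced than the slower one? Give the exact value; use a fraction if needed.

13 min = 780 s.
A emits 60000/1001 × 780 = 3600000/77 frames; B emits 60 × 780 = 46800.
Difference = 3600/77 frames (≈ 46.7532); B is ahead of A.

3600/77 frames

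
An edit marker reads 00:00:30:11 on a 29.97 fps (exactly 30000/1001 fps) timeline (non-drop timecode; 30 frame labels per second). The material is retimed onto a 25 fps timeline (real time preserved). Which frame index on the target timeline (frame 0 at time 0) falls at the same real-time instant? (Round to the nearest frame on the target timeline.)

frame 760

Source frame index: (0×3600 + 0×60 + 30) × 30 + 11 = 911.
Real time: 911 / (30000/1001) = 911911/30000 s.
Target frame: (911911/30000) × (25) = 911911/1200 ≈ 759.926 → 760.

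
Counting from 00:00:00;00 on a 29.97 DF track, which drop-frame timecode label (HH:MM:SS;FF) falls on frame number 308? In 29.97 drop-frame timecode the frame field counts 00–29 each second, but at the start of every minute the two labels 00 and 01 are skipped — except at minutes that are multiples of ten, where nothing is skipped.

00:00:10;08

Ten DF minutes hold 17982 frames, so frame 308 lies in block 0 (frames 0–17981) with 308 frames into that block.
The block's first minute is 1800 frames and the rest 1798 each; 308 frames reaches minute 0, so 0 × 18 + 0 × 2 = 0 labels have been skipped so far.
Adding those back, label number 308 + 0 = 308 at 30 labels/s is 10 s + 8 f = 0 h 0 min 10 s frame 8, i.e. 00:00:10;08.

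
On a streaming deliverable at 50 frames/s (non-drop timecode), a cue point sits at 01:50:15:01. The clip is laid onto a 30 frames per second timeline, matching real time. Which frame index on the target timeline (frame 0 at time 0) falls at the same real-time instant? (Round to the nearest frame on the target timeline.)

Source frame index: (1×3600 + 50×60 + 15) × 50 + 1 = 330751.
Real time: 330751 / (50) = 330751/50 s.
Target frame: (330751/50) × (30) = 992253/5 ≈ 198450.600 → 198451.

frame 198451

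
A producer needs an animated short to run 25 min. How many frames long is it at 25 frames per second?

37500 frames

25 min = 1500 s.
Frames = 1500 × 25 = 37500.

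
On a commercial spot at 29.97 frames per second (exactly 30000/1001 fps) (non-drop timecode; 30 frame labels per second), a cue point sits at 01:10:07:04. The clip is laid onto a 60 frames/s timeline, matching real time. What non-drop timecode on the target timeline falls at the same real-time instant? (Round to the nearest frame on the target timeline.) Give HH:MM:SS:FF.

Source frame index: (1×3600 + 10×60 + 7) × 30 + 4 = 126214.
Real time: 126214 / (30000/1001) = 63170107/15000 s.
Target frame: (63170107/15000) × (60) = 63170107/250 ≈ 252680.428 → 252680.
At 60 labels/s: frame 252680 → 01:10:11:20.

01:10:11:20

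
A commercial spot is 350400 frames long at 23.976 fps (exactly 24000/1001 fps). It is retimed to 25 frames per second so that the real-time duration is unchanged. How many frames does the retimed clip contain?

Target frames = source frames × (target rate / source rate) = 350400 × (25)/(24000/1001) = 350400 × 1001/960 = 365365.

365365 frames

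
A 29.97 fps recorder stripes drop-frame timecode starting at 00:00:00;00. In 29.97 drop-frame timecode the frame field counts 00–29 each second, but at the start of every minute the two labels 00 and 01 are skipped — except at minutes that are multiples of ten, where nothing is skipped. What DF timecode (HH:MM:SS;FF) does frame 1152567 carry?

Each 10-minute DF block holds 10 × 60 × 30 − 9 × 2 = 17982 frames. 1152567 ÷ 17982 → 64 full blocks, remainder 1719.
Within the partial block the first minute is 1800 frames and each further minute 1798, so 0 further minute boundaries passed. Total skipped labels = 18 × 64 + 2 × 0 = 1152.
Non-drop label index = 1152567 + 1152 = 1153719; at 30 labels/s that is 10:40:57:09, i.e. DF 10:40:57;09.

10:40:57;09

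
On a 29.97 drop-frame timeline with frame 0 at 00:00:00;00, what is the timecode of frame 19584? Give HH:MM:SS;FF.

Each 10-minute DF block holds 10 × 60 × 30 − 9 × 2 = 17982 frames. 19584 ÷ 17982 → 1 full block, remainder 1602.
Within the partial block the first minute is 1800 frames and each further minute 1798, so 0 further minute boundaries passed. Total skipped labels = 18 × 1 + 2 × 0 = 18.
Non-drop label index = 19584 + 18 = 19602; at 30 labels/s that is 00:10:53:12, i.e. DF 00:10:53;12.

00:10:53;12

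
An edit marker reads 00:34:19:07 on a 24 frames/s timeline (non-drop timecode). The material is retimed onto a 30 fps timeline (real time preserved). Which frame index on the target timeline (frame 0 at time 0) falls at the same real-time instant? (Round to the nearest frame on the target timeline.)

Source frame index: (0×3600 + 34×60 + 19) × 24 + 7 = 49423.
Real time: 49423 / (24) = 49423/24 s.
Target frame: (49423/24) × (30) = 247115/4 ≈ 61778.750 → 61779.

frame 61779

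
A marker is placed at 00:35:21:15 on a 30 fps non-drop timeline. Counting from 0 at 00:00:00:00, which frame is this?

63645

Total seconds to the label: (0 × 3600 + 35 × 60 + 21) = 2121.
Frame index = 2121 × 30 + 15 = 63645.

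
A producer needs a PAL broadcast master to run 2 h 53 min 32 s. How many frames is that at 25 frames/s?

2 h 53 min 32 s = 10412 s.
Frames = 10412 × 25 = 260300.

260300 frames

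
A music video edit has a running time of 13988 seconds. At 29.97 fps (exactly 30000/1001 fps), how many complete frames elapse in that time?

Frames = 13988 × 30000/1001 = 32280000/77 ≈ 419220.7792.
Complete frames: 419220.

419220 frames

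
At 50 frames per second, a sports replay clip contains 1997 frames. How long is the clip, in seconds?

Running time = 1997 / (50) = 39.94 s.

39.94 seconds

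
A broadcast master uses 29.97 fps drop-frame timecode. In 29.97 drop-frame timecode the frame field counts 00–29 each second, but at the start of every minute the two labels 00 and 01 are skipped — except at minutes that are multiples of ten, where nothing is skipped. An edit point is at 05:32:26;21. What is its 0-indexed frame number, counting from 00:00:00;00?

597803

Complete 10-minute blocks: 33, each 17982 frames → 593406.
Remaining 2 whole minutes in the current block: 1800 + 1 × 1798 = 3598 frames.
Within the current minute: 26 × 30 + 21 − 2 = 799 (labels ;00/;01 skipped at this minute). Total = 593406 + 3598 + 799 = 597803.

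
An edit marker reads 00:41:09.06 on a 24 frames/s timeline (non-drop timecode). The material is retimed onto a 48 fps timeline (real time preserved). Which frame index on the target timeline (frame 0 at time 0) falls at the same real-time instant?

frame 118524

Source frame index: (0×3600 + 41×60 + 9) × 24 + 6 = 59262.
Real time: 59262 / (24) = 9877/4 s.
Target frame: (9877/4) × (48) = 118524.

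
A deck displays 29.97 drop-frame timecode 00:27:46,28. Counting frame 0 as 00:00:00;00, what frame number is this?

49958

Complete 10-minute blocks: 2, each 17982 frames → 35964.
Remaining 7 whole minutes in the current block: 1800 + 6 × 1798 = 12588 frames.
Within the current minute: 46 × 30 + 28 − 2 = 1406 (labels ;00/;01 skipped at this minute). Total = 35964 + 12588 + 1406 = 49958.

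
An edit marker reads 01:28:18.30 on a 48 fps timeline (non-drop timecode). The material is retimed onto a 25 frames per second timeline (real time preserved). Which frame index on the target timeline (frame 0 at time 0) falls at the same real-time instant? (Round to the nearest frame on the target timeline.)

Source frame index: (1×3600 + 28×60 + 18) × 48 + 30 = 254334.
Real time: 254334 / (48) = 42389/8 s.
Target frame: (42389/8) × (25) = 1059725/8 ≈ 132465.625 → 132466.

frame 132466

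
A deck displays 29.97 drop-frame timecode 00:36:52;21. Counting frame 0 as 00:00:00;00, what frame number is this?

66315

Complete 10-minute blocks: 3, each 17982 frames → 53946.
Remaining 6 whole minutes in the current block: 1800 + 5 × 1798 = 10790 frames.
Within the current minute: 52 × 30 + 21 − 2 = 1579 (labels ;00/;01 skipped at this minute). Total = 53946 + 10790 + 1579 = 66315.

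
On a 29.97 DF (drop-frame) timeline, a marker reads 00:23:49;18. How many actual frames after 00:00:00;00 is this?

42846

Complete 10-minute blocks: 2, each 17982 frames → 35964.
Remaining 3 whole minutes in the current block: 1800 + 2 × 1798 = 5396 frames.
Within the current minute: 49 × 30 + 18 − 2 = 1486 (labels ;00/;01 skipped at this minute). Total = 35964 + 5396 + 1486 = 42846.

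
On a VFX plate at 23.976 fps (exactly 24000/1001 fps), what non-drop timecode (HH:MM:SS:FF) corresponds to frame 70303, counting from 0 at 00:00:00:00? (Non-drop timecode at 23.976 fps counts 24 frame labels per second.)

00:48:49:07

70303 ÷ 24 = 2929 full seconds, remainder 7 frames.
2929 s = 0 h 48 min 49 s.
Timecode: 00:48:49:07.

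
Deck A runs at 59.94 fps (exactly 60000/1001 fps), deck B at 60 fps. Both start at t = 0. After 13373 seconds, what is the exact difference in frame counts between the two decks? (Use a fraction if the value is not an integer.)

802380/1001 frames

A emits 60000/1001 × 13373 = 802380000/1001 frames; B emits 60 × 13373 = 802380.
Difference = 802380/1001 frames (≈ 801.5784); B is ahead of A.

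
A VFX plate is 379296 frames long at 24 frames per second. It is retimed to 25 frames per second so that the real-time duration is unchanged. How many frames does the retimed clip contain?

395100 frames

Frames at target rate = 379296 × (25) / (24) = 395100.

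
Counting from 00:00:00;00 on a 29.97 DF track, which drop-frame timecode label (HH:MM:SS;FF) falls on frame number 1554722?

14:24:35;28

Ten DF minutes hold 17982 frames, so frame 1554722 lies in block 86 (frames 1546452–1564433) with 8270 frames into that block.
The block's first minute is 1800 frames and the rest 1798 each; 8270 frames reaches minute 4, so 86 × 18 + 4 × 2 = 1556 labels have been skipped so far.
Adding those back, label number 1554722 + 1556 = 1556278 at 30 labels/s is 51875 s + 28 f = 14 h 24 min 35 s frame 28, i.e. 14:24:35;28.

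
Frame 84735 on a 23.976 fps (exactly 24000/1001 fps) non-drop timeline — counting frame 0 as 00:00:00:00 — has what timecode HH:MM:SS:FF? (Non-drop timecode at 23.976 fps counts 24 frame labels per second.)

00:58:50:15

84735 ÷ 24 = 3530 full seconds, remainder 15 frames.
3530 s = 0 h 58 min 50 s.
Timecode: 00:58:50:15.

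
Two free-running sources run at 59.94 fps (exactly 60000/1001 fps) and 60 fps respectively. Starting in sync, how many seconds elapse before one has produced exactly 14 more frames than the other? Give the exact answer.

7007/30 seconds

The gap grows by |60 − 60000/1001| = 60/1001 frames per second.
Time for a 14-frame gap: 14 ÷ (60/1001) = 7007/30 s.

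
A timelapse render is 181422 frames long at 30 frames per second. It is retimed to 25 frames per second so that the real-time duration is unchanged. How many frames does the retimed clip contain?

151185 frames

Target frames = source frames × (target rate / source rate) = 181422 × (25)/(30) = 181422 × 5/6 = 151185.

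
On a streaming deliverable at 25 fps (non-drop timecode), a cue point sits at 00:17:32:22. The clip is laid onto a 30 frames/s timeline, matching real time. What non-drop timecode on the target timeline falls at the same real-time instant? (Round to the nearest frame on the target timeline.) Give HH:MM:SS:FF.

Source frame index: (0×3600 + 17×60 + 32) × 25 + 22 = 26322.
Real time: 26322 / (25) = 26322/25 s.
Target frame: (26322/25) × (30) = 157932/5 ≈ 31586.400 → 31586.
At 30 labels/s: frame 31586 → 00:17:32:26.

00:17:32:26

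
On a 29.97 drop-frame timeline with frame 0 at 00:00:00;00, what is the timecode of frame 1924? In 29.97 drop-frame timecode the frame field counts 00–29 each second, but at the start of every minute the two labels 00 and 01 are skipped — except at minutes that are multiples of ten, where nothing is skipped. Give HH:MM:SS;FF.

Ten DF minutes hold 17982 frames, so frame 1924 lies in block 0 (frames 0–17981) with 1924 frames into that block.
The block's first minute is 1800 frames and the rest 1798 each; 1924 frames reaches minute 1, so 0 × 18 + 1 × 2 = 2 labels have been skipped so far.
Adding those back, label number 1924 + 2 = 1926 at 30 labels/s is 64 s + 6 f = 0 h 1 min 4 s frame 6, i.e. 00:01:04;06.

00:01:04;06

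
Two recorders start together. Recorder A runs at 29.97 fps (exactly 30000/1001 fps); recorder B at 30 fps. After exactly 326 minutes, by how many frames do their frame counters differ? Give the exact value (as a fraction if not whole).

586800/1001 frames

326 min = 19560 s.
A emits 30000/1001 × 19560 = 586800000/1001 frames; B emits 30 × 19560 = 586800.
Difference = 586800/1001 frames (≈ 586.2138); B is ahead of A.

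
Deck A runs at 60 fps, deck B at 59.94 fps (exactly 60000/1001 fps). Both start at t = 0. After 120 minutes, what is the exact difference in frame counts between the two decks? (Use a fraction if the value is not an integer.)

120 min = 7200 s.
A emits 60 × 7200 = 432000 frames; B emits 60000/1001 × 7200 = 432000000/1001.
Difference = 432000/1001 frames (≈ 431.5684); B is behind A.

432000/1001 frames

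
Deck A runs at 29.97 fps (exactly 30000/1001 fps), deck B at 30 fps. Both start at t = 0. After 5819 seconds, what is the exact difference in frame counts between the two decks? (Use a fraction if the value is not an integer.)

15870/91 frames

A emits 30000/1001 × 5819 = 15870000/91 frames; B emits 30 × 5819 = 174570.
Difference = 15870/91 frames (≈ 174.3956); B is ahead of A.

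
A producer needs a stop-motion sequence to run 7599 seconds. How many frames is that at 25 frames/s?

189975 frames

Frames = 7599 × 25 = 189975.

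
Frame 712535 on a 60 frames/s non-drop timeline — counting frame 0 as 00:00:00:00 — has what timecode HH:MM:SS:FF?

712535 ÷ 60 = 11875 full seconds, remainder 35 frames.
11875 s = 3 h 17 min 55 s.
Timecode: 03:17:55:35.

03:17:55:35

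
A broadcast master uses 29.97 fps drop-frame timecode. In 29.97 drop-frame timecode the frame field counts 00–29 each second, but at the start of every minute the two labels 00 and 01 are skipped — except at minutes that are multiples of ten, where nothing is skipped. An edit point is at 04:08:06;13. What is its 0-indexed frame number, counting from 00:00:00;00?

As if non-drop at 30 labels/s: (4 × 3600 + 8 × 60 + 6) × 30 + 13 = 446593.
Minute boundaries passed: 248; those not divisible by 10: 248 − 24 = 224; dropped labels = 2 × 224 = 448.
Actual frame index = 446593 − 448 = 446145.

446145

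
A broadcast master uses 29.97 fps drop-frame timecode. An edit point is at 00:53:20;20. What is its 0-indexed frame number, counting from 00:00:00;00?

Complete 10-minute blocks: 5, each 17982 frames → 89910.
Remaining 3 whole minutes in the current block: 1800 + 2 × 1798 = 5396 frames.
Within the current minute: 20 × 30 + 20 − 2 = 618 (labels ;00/;01 skipped at this minute). Total = 89910 + 5396 + 618 = 95924.

95924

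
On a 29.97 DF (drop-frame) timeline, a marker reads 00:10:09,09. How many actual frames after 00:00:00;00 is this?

Complete 10-minute blocks: 1, each 17982 frames → 17982.
Remaining 0 whole minutes in the current block: 0 frames.
Within the current minute: 9 × 30 + 9 = 279. Total = 17982 + 0 + 279 = 18261.

18261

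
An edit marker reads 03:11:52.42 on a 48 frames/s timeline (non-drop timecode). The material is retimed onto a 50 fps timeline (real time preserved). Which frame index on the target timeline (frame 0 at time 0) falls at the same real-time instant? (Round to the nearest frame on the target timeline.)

frame 575644

Source frame index: (3×3600 + 11×60 + 52) × 48 + 42 = 552618.
Real time: 552618 / (48) = 92103/8 s.
Target frame: (92103/8) × (50) = 2302575/4 ≈ 575643.750 → 575644.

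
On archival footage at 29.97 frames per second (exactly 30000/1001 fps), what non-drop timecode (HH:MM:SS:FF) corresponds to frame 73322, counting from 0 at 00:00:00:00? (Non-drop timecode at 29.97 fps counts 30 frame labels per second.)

73322 ÷ 30 = 2444 full seconds, remainder 2 frames.
2444 s = 0 h 40 min 44 s.
Timecode: 00:40:44:02.

00:40:44:02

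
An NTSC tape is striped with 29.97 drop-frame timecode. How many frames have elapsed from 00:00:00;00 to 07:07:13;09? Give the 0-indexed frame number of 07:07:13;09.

Complete 10-minute blocks: 42, each 17982 frames → 755244.
Remaining 7 whole minutes in the current block: 1800 + 6 × 1798 = 12588 frames.
Within the current minute: 13 × 30 + 9 − 2 = 397 (labels ;00/;01 skipped at this minute). Total = 755244 + 12588 + 397 = 768229.

768229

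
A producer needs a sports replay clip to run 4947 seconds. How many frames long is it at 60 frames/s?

296820 frames

Frames = 4947 × 60 = 296820.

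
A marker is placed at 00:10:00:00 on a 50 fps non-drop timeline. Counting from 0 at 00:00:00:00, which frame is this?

30000

Total seconds to the label: (0 × 3600 + 10 × 60 + 0) = 600.
Frame index = 600 × 50 + 0 = 30000.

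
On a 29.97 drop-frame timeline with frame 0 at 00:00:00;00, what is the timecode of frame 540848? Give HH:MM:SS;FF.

05:00:46;08

Each 10-minute DF block holds 10 × 60 × 30 − 9 × 2 = 17982 frames. 540848 ÷ 17982 → 30 full blocks, remainder 1388.
Within the partial block the first minute is 1800 frames and each further minute 1798, so 0 further minute boundaries passed. Total skipped labels = 18 × 30 + 2 × 0 = 540.
Non-drop label index = 540848 + 540 = 541388; at 30 labels/s that is 05:00:46:08, i.e. DF 05:00:46;08.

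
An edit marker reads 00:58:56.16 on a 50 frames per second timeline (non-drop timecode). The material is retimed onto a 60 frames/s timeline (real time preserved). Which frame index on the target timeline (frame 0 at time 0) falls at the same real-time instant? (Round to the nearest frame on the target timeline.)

Source frame index: (0×3600 + 58×60 + 56) × 50 + 16 = 176816.
Real time: 176816 / (50) = 88408/25 s.
Target frame: (88408/25) × (60) = 1060896/5 ≈ 212179.200 → 212179.

frame 212179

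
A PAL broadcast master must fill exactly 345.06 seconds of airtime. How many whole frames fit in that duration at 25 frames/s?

8626 frames

Frames = 345.06 × 25 = 17253/2 ≈ 8626.5000.
Complete frames: 8626.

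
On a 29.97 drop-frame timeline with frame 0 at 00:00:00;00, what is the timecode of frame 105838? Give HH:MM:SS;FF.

Ten DF minutes hold 17982 frames, so frame 105838 lies in block 5 (frames 89910–107891) with 15928 frames into that block.
The block's first minute is 1800 frames and the rest 1798 each; 15928 frames reaches minute 8, so 5 × 18 + 8 × 2 = 106 labels have been skipped so far.
Adding those back, label number 105838 + 106 = 105944 at 30 labels/s is 3531 s + 14 f = 0 h 58 min 51 s frame 14, i.e. 00:58:51;14.

00:58:51;14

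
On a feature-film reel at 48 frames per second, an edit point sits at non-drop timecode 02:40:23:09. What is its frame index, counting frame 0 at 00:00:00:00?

frame 461913

Total seconds to the label: (2 × 3600 + 40 × 60 + 23) = 9623.
Frame index = 9623 × 48 + 9 = 461913.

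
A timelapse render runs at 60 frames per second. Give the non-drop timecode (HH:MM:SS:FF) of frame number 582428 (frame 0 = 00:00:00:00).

02:41:47:08

582428 ÷ 60 = 9707 full seconds, remainder 8 frames.
9707 s = 2 h 41 min 47 s.
Timecode: 02:41:47:08.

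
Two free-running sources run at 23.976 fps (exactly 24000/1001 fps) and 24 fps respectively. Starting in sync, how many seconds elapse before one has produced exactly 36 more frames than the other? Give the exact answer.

1501.5 seconds

The gap grows by |24 − 24000/1001| = 24/1001 frames per second.
Time for a 36-frame gap: 36 ÷ (24/1001) = 1501.5 s.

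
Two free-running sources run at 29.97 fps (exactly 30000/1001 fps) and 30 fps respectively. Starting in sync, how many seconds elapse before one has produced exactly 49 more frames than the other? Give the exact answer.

The gap grows by |30 − 30000/1001| = 30/1001 frames per second.
Time for a 49-frame gap: 49 ÷ (30/1001) = 49049/30 s.

49049/30 seconds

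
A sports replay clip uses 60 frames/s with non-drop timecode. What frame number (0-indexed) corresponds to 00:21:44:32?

Total seconds to the label: (0 × 3600 + 21 × 60 + 44) = 1304.
Frame index = 1304 × 60 + 32 = 78272.

78272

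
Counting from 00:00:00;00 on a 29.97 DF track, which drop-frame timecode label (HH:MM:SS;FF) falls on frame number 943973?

Each 10-minute DF block holds 10 × 60 × 30 − 9 × 2 = 17982 frames. 943973 ÷ 17982 → 52 full blocks, remainder 8909.
Within the partial block the first minute is 1800 frames and each further minute 1798, so 4 further minute boundaries passed. Total skipped labels = 18 × 52 + 2 × 4 = 944.
Non-drop label index = 943973 + 944 = 944917; at 30 labels/s that is 08:44:57:07, i.e. DF 08:44:57;07.

08:44:57;07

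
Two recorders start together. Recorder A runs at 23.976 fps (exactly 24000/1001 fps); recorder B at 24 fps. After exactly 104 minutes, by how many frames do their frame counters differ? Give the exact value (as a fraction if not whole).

104 min = 6240 s.
A emits 24000/1001 × 6240 = 11520000/77 frames; B emits 24 × 6240 = 149760.
Difference = 11520/77 frames (≈ 149.6104); B is ahead of A.

11520/77 frames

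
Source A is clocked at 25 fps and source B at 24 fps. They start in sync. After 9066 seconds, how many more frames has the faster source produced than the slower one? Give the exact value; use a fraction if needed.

9066 frames

A emits 25 × 9066 = 226650 frames; B emits 24 × 9066 = 217584.
Difference = 9066 frames; B is behind A.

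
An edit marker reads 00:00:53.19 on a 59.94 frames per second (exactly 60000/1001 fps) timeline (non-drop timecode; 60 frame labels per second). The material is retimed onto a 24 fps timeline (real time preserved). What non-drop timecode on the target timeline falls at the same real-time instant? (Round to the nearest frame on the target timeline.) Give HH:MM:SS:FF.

Source frame index: (0×3600 + 0×60 + 53) × 60 + 19 = 3199.
Real time: 3199 / (60000/1001) = 3202199/60000 s.
Target frame: (3202199/60000) × (24) = 3202199/2500 ≈ 1280.880 → 1281.
At 24 labels/s: frame 1281 → 00:00:53:09.

00:00:53:09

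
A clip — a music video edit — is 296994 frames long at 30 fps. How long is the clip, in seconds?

9899.8 seconds

Running time = 296994 / (30) = 9899.8 s.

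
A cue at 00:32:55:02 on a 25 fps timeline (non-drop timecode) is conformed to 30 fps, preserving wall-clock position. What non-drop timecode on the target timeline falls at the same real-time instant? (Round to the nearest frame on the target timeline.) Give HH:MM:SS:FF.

00:32:55:02

Source frame index: (0×3600 + 32×60 + 55) × 25 + 2 = 49377.
Real time: 49377 / (25) = 49377/25 s.
Target frame: (49377/25) × (30) = 296262/5 ≈ 59252.400 → 59252.
At 30 labels/s: frame 59252 → 00:32:55:02.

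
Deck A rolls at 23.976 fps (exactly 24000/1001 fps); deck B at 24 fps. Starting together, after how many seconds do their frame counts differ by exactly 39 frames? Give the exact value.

The gap grows by |24 − 24000/1001| = 24/1001 frames per second.
Time for a 39-frame gap: 39 ÷ (24/1001) = 1626.625 s.

1626.625 seconds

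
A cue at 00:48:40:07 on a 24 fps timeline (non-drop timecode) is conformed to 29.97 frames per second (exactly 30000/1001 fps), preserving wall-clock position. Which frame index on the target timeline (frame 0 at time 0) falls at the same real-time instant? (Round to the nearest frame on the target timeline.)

Source frame index: (0×3600 + 48×60 + 40) × 24 + 7 = 70087.
Real time: 70087 / (24) = 70087/24 s.
Target frame: (70087/24) × (30000/1001) = 87608750/1001 ≈ 87521.229 → 87521.

frame 87521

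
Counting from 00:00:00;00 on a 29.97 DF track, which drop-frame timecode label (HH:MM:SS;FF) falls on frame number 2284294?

21:10:19;10

Ten DF minutes hold 17982 frames, so frame 2284294 lies in block 127 (frames 2283714–2301695) with 580 frames into that block.
The block's first minute is 1800 frames and the rest 1798 each; 580 frames reaches minute 0, so 127 × 18 + 0 × 2 = 2286 labels have been skipped so far.
Adding those back, label number 2284294 + 2286 = 2286580 at 30 labels/s is 76219 s + 10 f = 21 h 10 min 19 s frame 10, i.e. 21:10:19;10.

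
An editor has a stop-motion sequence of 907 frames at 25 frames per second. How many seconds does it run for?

Running time = 907 / (25) = 36.28 s.

36.28 seconds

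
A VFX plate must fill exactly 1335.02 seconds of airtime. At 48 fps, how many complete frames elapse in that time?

Frames = 1335.02 × 48 = 1602024/25 ≈ 64080.9600.
Complete frames: 64080.

64080 frames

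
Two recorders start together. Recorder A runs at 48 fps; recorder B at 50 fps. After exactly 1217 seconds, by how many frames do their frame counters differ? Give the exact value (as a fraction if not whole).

A emits 48 × 1217 = 58416 frames; B emits 50 × 1217 = 60850.
Difference = 2434 frames; B is ahead of A.

2434 frames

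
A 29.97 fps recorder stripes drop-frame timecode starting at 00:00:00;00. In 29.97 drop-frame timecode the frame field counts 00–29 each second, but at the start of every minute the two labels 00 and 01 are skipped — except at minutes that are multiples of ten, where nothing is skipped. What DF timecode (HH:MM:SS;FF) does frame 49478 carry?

00:27:30;28

Ten DF minutes hold 17982 frames, so frame 49478 lies in block 2 (frames 35964–53945) with 13514 frames into that block.
The block's first minute is 1800 frames and the rest 1798 each; 13514 frames reaches minute 7, so 2 × 18 + 7 × 2 = 50 labels have been skipped so far.
Adding those back, label number 49478 + 50 = 49528 at 30 labels/s is 1650 s + 28 f = 0 h 27 min 30 s frame 28, i.e. 00:27:30;28.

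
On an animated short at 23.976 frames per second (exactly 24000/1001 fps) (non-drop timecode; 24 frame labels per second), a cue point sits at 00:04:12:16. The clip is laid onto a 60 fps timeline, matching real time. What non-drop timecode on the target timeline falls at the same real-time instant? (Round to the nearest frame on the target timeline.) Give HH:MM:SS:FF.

00:04:12:55

Source frame index: (0×3600 + 4×60 + 12) × 24 + 16 = 6064.
Real time: 6064 / (24000/1001) = 379379/1500 s.
Target frame: (379379/1500) × (60) = 379379/25 ≈ 15175.160 → 15175.
At 60 labels/s: frame 15175 → 00:04:12:55.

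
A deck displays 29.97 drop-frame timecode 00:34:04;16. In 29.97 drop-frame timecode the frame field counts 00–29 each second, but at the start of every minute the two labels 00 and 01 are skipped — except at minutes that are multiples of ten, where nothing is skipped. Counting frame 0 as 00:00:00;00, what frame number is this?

61274

Complete 10-minute blocks: 3, each 17982 frames → 53946.
Remaining 4 whole minutes in the current block: 1800 + 3 × 1798 = 7194 frames.
Within the current minute: 4 × 30 + 16 − 2 = 134 (labels ;00/;01 skipped at this minute). Total = 53946 + 7194 + 134 = 61274.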